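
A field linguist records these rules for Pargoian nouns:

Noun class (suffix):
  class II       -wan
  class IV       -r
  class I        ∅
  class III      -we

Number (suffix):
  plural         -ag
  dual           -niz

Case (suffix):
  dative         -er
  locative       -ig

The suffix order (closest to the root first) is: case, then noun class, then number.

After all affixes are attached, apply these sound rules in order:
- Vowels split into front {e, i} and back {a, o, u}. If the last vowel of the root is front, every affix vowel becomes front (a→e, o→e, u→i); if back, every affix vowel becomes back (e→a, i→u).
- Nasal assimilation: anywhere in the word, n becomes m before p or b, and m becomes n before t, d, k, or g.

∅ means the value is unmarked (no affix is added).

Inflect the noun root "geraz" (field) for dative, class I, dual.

gerazarnuz

Attach case dative -er → gerazer.
noun class = class I: zero marking, form stays gerazer.
Attach number dual -niz → gerazerniz.
Apply vowel harmony: gerazerniz → gerazarnuz.
Nasal assimilation: no change.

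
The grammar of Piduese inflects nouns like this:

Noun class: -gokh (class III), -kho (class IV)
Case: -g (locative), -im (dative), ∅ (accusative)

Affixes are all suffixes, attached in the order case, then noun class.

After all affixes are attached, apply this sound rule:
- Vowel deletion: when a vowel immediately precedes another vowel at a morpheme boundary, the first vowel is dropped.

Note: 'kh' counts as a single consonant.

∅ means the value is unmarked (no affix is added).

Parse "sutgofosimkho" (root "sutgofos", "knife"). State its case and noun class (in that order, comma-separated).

Segment: sutgofos-im-kho.
case: -im → dative.
noun class: -kho → class IV.

dative, class IV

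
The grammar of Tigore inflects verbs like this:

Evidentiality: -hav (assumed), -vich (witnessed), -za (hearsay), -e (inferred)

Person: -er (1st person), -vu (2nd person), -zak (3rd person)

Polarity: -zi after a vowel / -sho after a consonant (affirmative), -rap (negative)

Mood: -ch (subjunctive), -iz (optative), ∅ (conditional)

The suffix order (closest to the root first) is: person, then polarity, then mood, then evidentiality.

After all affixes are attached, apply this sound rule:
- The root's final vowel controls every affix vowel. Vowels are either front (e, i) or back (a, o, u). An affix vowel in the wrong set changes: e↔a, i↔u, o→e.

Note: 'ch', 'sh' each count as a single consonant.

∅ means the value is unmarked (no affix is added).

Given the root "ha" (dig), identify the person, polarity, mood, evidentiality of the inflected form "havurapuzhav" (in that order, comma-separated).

2nd person, negative, optative, assumed

Segment: ha-vu-rap-iz-hav.
person: -vu → 2nd person.
polarity: -rap → negative.
mood: -iz → optative.
evidentiality: -hav → assumed.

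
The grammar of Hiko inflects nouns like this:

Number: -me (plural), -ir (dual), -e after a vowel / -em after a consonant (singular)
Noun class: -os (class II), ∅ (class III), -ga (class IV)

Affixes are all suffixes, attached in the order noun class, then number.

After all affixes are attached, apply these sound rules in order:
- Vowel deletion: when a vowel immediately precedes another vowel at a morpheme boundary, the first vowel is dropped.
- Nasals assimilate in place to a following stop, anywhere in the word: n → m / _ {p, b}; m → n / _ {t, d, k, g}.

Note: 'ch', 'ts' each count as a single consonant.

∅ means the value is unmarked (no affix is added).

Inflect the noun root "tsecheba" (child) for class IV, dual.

Attach noun class class IV -ga → tsechebaga.
Attach number dual -ir → tsechebagair.
Apply vowel deletion: tsechebagair → tsechebagir.
Nasal assimilation: no change.

tsechebagir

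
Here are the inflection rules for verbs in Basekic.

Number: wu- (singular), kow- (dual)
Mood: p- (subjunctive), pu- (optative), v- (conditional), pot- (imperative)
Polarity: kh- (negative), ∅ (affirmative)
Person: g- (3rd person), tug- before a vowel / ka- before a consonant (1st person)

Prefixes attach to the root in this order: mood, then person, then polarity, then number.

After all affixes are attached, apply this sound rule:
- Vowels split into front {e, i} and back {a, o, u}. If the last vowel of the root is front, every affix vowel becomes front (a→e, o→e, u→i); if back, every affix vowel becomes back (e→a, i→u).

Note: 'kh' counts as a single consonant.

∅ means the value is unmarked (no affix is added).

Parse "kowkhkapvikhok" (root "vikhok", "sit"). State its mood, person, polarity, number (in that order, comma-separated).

subjunctive, 1st person, negative, dual

Segment: kow-kh-ka-p-vikhok.
mood: p- → subjunctive.
person: tug/ka- → 1st person.
polarity: kh- → negative.
number: kow- → dual.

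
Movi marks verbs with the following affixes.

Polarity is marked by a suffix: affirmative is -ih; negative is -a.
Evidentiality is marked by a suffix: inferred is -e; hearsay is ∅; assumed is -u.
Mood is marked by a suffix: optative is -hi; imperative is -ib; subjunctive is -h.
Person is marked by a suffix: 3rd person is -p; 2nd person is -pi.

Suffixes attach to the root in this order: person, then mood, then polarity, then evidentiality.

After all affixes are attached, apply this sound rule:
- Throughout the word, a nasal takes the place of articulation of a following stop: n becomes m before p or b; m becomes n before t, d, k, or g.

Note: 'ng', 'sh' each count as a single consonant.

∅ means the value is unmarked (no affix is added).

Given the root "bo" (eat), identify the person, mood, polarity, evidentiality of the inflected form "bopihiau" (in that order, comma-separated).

Segment: bo-pi-hi-a-u.
person: -pi → 2nd person.
mood: -hi → optative.
polarity: -a → negative.
evidentiality: -u → assumed.

2nd person, optative, negative, assumed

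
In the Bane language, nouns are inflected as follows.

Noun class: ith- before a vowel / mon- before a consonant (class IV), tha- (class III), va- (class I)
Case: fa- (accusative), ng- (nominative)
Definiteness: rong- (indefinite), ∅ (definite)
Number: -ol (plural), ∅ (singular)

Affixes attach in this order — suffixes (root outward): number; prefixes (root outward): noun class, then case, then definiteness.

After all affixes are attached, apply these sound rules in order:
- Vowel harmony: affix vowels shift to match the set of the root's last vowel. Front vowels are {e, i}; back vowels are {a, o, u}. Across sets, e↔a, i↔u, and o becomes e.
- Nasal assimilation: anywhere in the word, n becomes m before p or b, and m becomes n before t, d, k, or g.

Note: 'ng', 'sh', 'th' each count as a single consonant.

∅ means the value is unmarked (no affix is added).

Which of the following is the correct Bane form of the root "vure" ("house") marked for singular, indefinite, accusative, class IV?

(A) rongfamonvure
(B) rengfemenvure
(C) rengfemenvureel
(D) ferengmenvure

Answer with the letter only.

B

Attach noun class class IV mon- (before consonant 'v') → monvure.
Attach case accusative fa- → famonvure.
number = singular: zero marking, form stays famonvure.
Attach definiteness indefinite rong- → rongfamonvure.
Apply vowel harmony: rongfamonvure → rengfemenvure.
Nasal assimilation: no change.
So the correct form is rengfemenvure, option (B).
(C) rengfemenvureel is wrong: it uses plural instead of singular for number.
(A) rongfamonvure is wrong: it fails to apply the sound rule(s).
(D) ferengmenvure is wrong: it has the affixes in the wrong order.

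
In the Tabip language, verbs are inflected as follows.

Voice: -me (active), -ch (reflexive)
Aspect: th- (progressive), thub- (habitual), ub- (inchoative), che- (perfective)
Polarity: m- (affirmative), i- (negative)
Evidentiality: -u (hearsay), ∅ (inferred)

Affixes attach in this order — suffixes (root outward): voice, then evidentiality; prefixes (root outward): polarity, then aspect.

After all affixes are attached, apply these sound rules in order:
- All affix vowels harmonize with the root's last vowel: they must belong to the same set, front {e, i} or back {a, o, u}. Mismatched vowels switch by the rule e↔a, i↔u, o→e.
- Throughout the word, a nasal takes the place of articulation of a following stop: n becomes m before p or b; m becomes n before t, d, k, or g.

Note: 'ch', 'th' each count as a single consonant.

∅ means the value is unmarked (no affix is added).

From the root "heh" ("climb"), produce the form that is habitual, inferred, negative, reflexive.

thibihehch

Attach voice reflexive -ch → hehch.
evidentiality = inferred: zero marking, form stays hehch.
Attach polarity negative i- → ihehch.
Attach aspect habitual thub- → thubihehch.
Apply vowel harmony: thubihehch → thibihehch.
Nasal assimilation: no change.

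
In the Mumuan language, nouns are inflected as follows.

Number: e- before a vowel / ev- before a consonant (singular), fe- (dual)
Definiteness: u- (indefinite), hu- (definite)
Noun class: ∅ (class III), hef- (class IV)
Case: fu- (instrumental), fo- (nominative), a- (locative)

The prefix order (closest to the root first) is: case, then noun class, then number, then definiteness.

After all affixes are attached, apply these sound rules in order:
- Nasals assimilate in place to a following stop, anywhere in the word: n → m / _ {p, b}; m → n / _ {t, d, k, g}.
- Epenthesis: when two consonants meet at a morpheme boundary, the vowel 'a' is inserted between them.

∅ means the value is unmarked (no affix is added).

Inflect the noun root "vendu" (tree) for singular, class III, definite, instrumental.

Attach case instrumental fu- → fuvendu.
noun class = class III: zero marking, form stays fuvendu.
Attach number singular ev- (before consonant 'f') → evfuvendu.
Attach definiteness definite hu- → huevfuvendu.
Nasal assimilation: no change.
Apply epenthesis: huevfuvendu → huevafuvendu.

huevafuvendu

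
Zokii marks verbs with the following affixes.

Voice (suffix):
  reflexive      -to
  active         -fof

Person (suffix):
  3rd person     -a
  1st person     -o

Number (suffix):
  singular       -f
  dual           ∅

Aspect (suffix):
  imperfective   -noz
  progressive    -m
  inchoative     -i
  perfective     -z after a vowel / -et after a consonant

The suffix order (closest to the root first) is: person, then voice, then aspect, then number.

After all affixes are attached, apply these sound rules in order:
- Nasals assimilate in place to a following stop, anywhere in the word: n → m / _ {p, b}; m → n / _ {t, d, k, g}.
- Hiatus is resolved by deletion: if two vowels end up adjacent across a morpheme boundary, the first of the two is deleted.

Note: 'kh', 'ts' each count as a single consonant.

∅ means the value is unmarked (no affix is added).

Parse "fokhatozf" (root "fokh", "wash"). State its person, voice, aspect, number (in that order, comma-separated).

3rd person, reflexive, perfective, singular

Segment: fokh-a-to-z-f.
person: -a → 3rd person.
voice: -to → reflexive.
aspect: -z/et → perfective.
number: -f → singular.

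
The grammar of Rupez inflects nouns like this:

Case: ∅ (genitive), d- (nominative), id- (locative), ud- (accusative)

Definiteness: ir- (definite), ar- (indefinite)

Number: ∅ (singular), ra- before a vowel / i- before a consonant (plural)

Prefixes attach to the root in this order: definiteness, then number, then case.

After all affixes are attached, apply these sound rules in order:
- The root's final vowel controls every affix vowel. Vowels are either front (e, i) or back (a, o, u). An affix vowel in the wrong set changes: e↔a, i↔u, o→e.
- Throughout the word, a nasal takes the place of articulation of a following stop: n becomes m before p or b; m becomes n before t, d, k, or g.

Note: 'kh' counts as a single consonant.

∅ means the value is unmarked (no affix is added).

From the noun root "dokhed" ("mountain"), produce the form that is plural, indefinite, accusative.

idreerdokhed

Attach definiteness indefinite ar- → ardokhed.
Attach number plural ra- (before vowel 'a') → raardokhed.
Attach case accusative ud- → udraardokhed.
Apply vowel harmony: udraardokhed → idreerdokhed.
Nasal assimilation: no change.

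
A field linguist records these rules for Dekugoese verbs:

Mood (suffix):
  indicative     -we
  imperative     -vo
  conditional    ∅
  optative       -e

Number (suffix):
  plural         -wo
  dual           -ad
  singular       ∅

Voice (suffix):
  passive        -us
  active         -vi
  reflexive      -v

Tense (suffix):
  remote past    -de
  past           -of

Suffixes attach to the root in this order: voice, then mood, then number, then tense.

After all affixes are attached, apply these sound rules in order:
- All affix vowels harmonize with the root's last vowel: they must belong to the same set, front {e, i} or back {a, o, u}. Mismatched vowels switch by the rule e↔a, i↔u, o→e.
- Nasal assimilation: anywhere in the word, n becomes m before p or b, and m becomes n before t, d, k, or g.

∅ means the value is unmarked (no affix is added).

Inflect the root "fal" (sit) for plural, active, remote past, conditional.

Attach voice active -vi → falvi.
mood = conditional: zero marking, form stays falvi.
Attach number plural -wo → falviwo.
Attach tense remote past -de → falviwode.
Apply vowel harmony: falviwode → falvuwoda.
Nasal assimilation: no change.

falvuwoda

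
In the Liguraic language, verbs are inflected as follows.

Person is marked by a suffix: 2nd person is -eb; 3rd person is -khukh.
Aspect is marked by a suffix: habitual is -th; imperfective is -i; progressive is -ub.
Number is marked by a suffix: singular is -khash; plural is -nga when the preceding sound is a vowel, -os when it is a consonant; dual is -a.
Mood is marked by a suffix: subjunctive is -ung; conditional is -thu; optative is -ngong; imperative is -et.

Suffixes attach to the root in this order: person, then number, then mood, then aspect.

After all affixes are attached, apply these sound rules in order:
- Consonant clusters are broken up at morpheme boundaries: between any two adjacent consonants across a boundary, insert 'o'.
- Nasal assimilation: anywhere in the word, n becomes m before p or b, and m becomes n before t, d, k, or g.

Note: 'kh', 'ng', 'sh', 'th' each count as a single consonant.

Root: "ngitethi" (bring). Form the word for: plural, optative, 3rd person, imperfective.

ngitethikhukhosongongi

Attach person 3rd person -khukh → ngitethikhukh.
Attach number plural -os (after consonant 'kh') → ngitethikhukhos.
Attach mood optative -ngong → ngitethikhukhosngong.
Attach aspect imperfective -i → ngitethikhukhosngongi.
Apply epenthesis: ngitethikhukhosngongi → ngitethikhukhosongongi.
Nasal assimilation: no change.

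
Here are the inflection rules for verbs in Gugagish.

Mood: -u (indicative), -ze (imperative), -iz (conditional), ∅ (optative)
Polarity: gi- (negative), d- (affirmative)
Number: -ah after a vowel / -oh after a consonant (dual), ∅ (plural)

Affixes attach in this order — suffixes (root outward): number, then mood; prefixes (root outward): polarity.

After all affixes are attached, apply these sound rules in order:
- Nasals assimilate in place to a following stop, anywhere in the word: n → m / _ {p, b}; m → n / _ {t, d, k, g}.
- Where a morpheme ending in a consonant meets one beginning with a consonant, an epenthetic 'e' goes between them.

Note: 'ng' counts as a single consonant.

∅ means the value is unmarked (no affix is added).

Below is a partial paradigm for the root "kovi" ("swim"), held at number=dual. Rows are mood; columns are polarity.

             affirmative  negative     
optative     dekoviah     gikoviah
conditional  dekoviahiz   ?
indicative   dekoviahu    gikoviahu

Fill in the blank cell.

gikoviahiz

Attach number dual -ah (after vowel 'i') → koviah.
Attach mood conditional -iz → koviahiz.
Attach polarity negative gi- → gikoviahiz.
Nasal assimilation: no change.
Epenthesis: no change.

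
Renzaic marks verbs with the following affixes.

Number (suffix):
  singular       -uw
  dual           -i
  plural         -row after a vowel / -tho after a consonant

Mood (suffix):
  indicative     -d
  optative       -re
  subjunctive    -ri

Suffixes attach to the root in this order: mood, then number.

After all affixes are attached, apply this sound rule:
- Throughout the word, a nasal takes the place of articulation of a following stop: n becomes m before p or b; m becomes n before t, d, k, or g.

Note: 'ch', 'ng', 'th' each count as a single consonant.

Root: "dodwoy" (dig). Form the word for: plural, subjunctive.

dodwoyrirow

Attach mood subjunctive -ri → dodwoyri.
Attach number plural -row (after vowel 'i') → dodwoyrirow.
Nasal assimilation: no change.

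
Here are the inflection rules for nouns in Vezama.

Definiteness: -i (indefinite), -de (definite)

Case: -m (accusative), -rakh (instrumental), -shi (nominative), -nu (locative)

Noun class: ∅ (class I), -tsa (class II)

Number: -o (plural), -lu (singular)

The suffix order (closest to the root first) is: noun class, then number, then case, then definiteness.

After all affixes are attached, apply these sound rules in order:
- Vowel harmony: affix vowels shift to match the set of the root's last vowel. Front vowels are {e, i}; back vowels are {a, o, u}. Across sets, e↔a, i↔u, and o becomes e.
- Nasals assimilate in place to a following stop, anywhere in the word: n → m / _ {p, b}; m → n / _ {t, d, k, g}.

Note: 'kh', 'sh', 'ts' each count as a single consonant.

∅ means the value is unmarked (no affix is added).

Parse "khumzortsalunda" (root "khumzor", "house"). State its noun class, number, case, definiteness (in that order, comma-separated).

Segment: khumzor-tsa-lu-m-de.
noun class: -tsa → class II.
number: -lu → singular.
case: -m → accusative.
definiteness: -de → definite.

class II, singular, accusative, definite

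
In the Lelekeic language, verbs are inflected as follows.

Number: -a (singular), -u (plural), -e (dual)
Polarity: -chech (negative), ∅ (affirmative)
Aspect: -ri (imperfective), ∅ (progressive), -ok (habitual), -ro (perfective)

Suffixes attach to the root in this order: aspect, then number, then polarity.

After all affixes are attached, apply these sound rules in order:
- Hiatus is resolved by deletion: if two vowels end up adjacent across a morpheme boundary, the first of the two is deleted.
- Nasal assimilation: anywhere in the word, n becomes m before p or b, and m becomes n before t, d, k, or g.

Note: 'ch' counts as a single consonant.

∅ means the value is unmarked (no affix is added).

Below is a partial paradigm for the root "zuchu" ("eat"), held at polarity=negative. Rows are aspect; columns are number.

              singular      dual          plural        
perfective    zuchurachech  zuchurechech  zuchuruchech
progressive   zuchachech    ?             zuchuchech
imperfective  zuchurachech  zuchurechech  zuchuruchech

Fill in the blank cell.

aspect = progressive: zero marking, form stays zuchu.
Attach number dual -e → zuchue.
Attach polarity negative -chech → zuchuechech.
Apply vowel deletion: zuchuechech → zuchechech.
Nasal assimilation: no change.

zuchechech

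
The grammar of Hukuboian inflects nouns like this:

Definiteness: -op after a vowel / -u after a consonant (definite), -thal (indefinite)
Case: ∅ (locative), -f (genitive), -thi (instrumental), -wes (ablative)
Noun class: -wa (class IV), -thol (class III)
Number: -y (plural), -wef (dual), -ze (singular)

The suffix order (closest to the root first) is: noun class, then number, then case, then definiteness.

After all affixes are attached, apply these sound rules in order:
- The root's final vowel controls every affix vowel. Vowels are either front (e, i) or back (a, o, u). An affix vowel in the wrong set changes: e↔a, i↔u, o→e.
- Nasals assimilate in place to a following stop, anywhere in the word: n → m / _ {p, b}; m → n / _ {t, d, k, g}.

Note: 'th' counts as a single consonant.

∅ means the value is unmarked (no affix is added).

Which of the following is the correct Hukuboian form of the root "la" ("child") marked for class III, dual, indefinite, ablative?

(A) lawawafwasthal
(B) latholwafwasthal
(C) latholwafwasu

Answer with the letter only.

Attach noun class class III -thol → lathol.
Attach number dual -wef → latholwef.
Attach case ablative -wes → latholwefwes.
Attach definiteness indefinite -thal → latholwefwesthal.
Apply vowel harmony: latholwefwesthal → latholwafwasthal.
Nasal assimilation: no change.
So the correct form is latholwafwasthal, option (B).
(A) lawawafwasthal is wrong: it uses class IV instead of class III for noun class.
(C) latholwafwasu is wrong: it uses definite instead of indefinite for definiteness.

B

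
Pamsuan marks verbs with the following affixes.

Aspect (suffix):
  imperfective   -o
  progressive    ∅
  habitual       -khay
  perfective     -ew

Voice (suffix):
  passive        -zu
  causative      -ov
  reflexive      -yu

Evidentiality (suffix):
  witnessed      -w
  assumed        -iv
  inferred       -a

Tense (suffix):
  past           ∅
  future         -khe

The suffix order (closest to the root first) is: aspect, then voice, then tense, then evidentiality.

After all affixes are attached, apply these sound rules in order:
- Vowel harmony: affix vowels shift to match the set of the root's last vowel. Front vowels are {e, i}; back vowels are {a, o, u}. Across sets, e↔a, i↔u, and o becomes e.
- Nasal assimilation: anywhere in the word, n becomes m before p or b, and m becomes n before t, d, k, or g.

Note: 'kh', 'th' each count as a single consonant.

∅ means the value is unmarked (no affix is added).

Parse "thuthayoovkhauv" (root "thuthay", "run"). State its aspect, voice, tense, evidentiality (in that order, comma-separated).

imperfective, causative, future, assumed

Segment: thuthay-o-ov-khe-iv.
aspect: -o → imperfective.
voice: -ov → causative.
tense: -khe → future.
evidentiality: -iv → assumed.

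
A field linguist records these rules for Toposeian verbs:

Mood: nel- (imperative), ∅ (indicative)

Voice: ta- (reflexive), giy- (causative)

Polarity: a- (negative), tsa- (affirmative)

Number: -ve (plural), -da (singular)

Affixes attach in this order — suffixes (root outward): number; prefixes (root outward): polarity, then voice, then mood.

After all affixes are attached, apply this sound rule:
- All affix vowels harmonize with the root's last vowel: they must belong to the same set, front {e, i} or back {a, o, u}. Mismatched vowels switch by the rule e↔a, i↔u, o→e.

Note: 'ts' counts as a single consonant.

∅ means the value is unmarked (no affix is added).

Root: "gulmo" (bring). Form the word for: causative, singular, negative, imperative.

Attach polarity negative a- → agulmo.
Attach voice causative giy- → giyagulmo.
Attach mood imperative nel- → nelgiyagulmo.
Attach number singular -da → nelgiyagulmoda.
Apply vowel harmony: nelgiyagulmoda → nalguyagulmoda.

nalguyagulmoda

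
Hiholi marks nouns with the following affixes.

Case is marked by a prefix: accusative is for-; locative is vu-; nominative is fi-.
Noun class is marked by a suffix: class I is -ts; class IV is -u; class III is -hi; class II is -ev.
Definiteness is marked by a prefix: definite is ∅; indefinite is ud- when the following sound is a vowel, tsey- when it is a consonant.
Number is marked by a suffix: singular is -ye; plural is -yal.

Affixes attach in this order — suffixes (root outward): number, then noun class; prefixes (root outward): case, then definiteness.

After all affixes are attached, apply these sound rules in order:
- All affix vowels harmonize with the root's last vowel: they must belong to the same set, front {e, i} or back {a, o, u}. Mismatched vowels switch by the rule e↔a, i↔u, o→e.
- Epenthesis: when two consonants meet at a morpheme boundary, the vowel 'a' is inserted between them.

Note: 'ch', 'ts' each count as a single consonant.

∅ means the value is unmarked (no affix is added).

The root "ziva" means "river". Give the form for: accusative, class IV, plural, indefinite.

tsayaforazivayalu

Attach case accusative for- → forziva.
Attach number plural -yal → forzivayal.
Attach noun class class IV -u → forzivayalu.
Attach definiteness indefinite tsey- (before consonant 'f') → tseyforzivayalu.
Apply vowel harmony: tseyforzivayalu → tsayforzivayalu.
Apply epenthesis: tsayforzivayalu → tsayaforazivayalu.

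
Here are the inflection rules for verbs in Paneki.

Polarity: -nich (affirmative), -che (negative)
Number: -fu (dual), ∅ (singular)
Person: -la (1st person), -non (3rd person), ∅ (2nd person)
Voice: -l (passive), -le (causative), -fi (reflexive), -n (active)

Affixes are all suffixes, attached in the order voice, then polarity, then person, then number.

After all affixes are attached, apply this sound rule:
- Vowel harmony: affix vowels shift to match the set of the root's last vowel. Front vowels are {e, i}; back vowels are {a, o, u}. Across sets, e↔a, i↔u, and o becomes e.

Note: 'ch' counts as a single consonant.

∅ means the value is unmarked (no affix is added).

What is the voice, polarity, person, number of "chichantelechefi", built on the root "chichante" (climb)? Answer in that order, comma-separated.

causative, negative, 2nd person, dual

Segment: chichante-le-che-fu.
voice: -le → causative.
polarity: -che → negative.
person: ∅ → 2nd person.
number: -fu → dual.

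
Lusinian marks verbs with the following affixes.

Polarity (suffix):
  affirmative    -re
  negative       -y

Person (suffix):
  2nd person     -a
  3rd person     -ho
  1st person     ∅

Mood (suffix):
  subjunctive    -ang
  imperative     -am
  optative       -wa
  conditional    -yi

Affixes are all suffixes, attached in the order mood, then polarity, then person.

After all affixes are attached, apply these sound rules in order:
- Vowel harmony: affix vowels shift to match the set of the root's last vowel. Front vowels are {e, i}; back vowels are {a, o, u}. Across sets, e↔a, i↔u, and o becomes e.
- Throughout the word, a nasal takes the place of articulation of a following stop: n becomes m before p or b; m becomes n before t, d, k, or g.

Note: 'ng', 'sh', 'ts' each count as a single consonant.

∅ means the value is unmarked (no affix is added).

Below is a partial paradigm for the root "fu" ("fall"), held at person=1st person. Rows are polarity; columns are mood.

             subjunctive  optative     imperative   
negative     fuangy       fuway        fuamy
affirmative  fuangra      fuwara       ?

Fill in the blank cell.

fuamra

Attach mood imperative -am → fuam.
Attach polarity affirmative -re → fuamre.
person = 1st person: zero marking, form stays fuamre.
Apply vowel harmony: fuamre → fuamra.
Nasal assimilation: no change.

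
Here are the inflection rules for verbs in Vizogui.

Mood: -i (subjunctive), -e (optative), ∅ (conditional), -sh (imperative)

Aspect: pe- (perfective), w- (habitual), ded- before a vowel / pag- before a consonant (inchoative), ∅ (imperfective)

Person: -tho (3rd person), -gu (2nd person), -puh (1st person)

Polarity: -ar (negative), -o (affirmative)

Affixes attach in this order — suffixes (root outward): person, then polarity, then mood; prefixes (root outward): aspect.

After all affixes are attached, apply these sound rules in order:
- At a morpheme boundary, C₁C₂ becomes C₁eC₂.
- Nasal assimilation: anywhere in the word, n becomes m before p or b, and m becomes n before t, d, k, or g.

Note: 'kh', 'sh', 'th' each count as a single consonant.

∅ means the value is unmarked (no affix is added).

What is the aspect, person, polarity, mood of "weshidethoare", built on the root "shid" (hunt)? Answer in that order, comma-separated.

habitual, 3rd person, negative, optative

Segment: w-shid-tho-ar-e.
aspect: w- → habitual.
person: -tho → 3rd person.
polarity: -ar → negative.
mood: -e → optative.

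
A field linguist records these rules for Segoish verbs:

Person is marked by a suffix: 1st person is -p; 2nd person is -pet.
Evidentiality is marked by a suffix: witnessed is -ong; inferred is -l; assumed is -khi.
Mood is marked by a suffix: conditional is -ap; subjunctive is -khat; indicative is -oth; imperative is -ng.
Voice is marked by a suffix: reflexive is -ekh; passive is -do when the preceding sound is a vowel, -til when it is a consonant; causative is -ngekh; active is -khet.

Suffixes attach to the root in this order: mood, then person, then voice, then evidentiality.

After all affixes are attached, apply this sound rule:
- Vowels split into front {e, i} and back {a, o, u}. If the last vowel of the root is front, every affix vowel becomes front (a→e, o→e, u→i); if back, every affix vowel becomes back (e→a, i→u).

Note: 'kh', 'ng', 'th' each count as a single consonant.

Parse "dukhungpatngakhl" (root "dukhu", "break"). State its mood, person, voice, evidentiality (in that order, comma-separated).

imperative, 2nd person, causative, inferred

Segment: dukhu-ng-pet-ngekh-l.
mood: -ng → imperative.
person: -pet → 2nd person.
voice: -ngekh → causative.
evidentiality: -l → inferred.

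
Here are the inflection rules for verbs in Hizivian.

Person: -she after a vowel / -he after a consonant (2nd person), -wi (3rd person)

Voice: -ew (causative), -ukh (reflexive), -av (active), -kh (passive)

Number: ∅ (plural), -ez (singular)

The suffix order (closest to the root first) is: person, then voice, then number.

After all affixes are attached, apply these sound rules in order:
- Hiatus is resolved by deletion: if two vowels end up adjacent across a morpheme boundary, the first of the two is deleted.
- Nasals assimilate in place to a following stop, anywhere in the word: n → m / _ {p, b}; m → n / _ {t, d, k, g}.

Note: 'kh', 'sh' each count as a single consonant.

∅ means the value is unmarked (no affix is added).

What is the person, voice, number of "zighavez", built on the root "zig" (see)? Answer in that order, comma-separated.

2nd person, active, singular

Segment: zig-he-av-ez.
person: -she/he → 2nd person.
voice: -av → active.
number: -ez → singular.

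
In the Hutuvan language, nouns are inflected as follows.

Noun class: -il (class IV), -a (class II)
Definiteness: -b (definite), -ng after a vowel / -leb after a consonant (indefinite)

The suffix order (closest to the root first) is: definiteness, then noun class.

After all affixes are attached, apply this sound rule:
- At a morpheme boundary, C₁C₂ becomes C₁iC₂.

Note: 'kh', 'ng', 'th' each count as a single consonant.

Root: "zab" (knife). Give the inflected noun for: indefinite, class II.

zabileba

Attach definiteness indefinite -leb (after consonant 'b') → zableb.
Attach noun class class II -a → zableba.
Apply epenthesis: zableba → zabileba.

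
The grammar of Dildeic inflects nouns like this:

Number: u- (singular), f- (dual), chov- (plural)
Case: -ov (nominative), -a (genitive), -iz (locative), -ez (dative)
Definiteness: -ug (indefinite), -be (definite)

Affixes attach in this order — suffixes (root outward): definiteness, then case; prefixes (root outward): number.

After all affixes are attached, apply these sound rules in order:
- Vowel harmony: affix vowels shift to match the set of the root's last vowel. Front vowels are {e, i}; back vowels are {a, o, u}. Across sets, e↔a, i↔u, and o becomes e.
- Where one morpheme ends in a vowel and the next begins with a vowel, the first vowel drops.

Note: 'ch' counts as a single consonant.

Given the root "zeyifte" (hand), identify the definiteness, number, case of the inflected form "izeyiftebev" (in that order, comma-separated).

definite, singular, nominative

Segment: u-zeyifte-be-ov.
definiteness: -be → definite.
number: u- → singular.
case: -ov → nominative.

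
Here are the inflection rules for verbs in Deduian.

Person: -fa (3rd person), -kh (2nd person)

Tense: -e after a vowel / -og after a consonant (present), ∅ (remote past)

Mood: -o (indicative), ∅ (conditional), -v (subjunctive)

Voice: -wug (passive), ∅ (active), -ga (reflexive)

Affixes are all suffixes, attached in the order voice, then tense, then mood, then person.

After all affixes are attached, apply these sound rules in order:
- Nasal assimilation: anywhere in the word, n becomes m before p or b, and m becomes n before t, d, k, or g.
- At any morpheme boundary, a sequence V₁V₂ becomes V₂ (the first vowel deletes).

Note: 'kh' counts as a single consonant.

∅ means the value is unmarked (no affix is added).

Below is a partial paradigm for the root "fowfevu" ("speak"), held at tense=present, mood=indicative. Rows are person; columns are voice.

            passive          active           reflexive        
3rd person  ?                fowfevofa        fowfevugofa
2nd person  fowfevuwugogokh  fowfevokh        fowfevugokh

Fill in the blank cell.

fowfevuwugogofa

Attach voice passive -wug → fowfevuwug.
Attach tense present -og (after consonant 'g') → fowfevuwugog.
Attach mood indicative -o → fowfevuwugogo.
Attach person 3rd person -fa → fowfevuwugogofa.
Nasal assimilation: no change.
Vowel deletion: no change.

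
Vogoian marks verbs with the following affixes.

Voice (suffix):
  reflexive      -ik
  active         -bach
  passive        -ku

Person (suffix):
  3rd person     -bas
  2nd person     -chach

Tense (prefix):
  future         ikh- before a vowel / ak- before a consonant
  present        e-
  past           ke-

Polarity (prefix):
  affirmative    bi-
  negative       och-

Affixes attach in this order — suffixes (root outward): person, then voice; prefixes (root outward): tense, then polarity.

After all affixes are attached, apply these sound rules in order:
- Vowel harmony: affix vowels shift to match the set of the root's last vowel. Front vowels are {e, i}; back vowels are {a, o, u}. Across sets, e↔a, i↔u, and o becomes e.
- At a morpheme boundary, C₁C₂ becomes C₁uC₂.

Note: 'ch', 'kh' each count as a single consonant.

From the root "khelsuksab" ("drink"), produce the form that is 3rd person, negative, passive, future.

ochakukhelsuksabubasuku

Attach tense future ak- (before consonant 'kh') → akkhelsuksab.
Attach person 3rd person -bas → akkhelsuksabbas.
Attach polarity negative och- → ochakkhelsuksabbas.
Attach voice passive -ku → ochakkhelsuksabbasku.
Vowel harmony: no change.
Apply epenthesis: ochakkhelsuksabbasku → ochakukhelsuksabubasuku.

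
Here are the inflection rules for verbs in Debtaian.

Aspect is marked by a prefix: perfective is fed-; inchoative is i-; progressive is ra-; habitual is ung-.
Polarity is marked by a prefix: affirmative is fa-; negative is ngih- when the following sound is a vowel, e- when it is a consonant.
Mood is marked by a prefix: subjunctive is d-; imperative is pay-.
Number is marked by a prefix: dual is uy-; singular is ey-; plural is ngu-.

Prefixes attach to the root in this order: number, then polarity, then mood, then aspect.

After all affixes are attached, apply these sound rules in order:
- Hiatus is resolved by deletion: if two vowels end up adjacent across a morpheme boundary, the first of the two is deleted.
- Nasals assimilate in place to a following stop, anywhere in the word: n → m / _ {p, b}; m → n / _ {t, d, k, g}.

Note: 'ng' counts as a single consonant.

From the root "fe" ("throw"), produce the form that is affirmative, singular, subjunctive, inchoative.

idfeyfe

Attach number singular ey- → eyfe.
Attach polarity affirmative fa- → faeyfe.
Attach mood subjunctive d- → dfaeyfe.
Attach aspect inchoative i- → idfaeyfe.
Apply vowel deletion: idfaeyfe → idfeyfe.
Nasal assimilation: no change.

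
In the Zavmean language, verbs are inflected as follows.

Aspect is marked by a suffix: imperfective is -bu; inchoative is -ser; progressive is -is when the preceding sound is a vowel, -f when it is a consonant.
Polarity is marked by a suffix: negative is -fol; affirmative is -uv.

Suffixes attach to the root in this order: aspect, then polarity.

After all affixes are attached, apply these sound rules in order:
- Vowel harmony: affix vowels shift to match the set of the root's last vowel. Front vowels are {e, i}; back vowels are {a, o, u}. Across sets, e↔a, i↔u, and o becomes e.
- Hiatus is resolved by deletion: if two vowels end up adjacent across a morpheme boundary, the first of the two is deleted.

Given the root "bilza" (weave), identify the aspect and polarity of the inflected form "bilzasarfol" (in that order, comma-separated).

Segment: bilza-ser-fol.
aspect: -ser → inchoative.
polarity: -fol → negative.

inchoative, negative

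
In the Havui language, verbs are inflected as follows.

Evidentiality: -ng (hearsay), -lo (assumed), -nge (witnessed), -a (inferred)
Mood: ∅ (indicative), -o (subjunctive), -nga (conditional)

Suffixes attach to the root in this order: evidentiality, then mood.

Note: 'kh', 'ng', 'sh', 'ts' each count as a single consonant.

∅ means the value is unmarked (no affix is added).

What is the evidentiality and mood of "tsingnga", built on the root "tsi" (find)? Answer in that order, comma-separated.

Segment: tsi-ng-nga.
evidentiality: -ng → hearsay.
mood: -nga → conditional.

hearsay, conditional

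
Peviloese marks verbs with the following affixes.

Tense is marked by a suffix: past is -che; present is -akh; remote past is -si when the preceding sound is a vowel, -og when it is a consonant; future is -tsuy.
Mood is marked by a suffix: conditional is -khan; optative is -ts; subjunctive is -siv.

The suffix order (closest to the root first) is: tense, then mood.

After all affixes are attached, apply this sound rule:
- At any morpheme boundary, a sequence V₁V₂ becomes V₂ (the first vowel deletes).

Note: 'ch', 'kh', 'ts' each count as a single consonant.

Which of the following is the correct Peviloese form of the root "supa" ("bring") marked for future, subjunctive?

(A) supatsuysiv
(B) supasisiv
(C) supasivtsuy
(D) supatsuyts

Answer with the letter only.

A

Attach tense future -tsuy → supatsuy.
Attach mood subjunctive -siv → supatsuysiv.
Vowel deletion: no change.
So the correct form is supatsuysiv, option (A).
(C) supasivtsuy is wrong: it has the affixes in the wrong order.
(D) supatsuyts is wrong: it uses optative instead of subjunctive for mood.
(B) supasisiv is wrong: it uses remote past instead of future for tense.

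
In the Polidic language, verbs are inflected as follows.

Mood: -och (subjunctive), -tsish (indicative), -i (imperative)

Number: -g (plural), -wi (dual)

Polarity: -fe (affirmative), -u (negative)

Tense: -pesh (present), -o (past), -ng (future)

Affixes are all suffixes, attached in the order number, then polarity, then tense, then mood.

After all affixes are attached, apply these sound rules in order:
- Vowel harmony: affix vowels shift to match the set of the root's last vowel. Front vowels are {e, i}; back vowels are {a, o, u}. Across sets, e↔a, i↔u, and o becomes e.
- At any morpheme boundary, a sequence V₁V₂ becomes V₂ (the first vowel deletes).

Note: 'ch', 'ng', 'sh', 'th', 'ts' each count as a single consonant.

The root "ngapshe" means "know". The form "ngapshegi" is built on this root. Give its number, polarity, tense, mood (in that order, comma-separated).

plural, negative, past, imperative

Segment: ngapshe-g-u-o-i.
number: -g → plural.
polarity: -u → negative.
tense: -o → past.
mood: -i → imperative.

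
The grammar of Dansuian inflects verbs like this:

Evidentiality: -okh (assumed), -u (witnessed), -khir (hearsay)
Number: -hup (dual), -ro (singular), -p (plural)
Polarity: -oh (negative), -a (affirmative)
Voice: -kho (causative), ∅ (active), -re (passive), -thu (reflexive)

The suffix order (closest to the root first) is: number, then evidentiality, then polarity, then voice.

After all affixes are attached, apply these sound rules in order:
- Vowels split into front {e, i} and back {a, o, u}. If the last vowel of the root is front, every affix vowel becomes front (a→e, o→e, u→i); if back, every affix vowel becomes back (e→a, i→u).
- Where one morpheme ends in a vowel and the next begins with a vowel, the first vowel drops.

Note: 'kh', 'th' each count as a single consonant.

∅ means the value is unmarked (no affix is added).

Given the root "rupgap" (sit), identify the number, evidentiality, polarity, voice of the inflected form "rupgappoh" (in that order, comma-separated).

plural, witnessed, negative, active

Segment: rupgap-p-u-oh.
number: -p → plural.
evidentiality: -u → witnessed.
polarity: -oh → negative.
voice: ∅ → active.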